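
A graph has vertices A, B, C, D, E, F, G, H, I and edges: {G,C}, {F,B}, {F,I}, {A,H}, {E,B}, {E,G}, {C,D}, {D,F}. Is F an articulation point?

Yes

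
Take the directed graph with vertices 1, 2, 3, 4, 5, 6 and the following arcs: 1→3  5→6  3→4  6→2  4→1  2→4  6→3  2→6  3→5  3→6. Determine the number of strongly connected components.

1

{1, 2, 3, 4, 5, 6} are all mutually reachable — one SCC of size 6.
That gives 1 strongly connected component.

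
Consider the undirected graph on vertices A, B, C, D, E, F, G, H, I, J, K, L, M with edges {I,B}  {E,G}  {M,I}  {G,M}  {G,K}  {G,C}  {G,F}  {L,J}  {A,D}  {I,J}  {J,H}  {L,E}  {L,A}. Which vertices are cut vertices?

A, G, I, J, L

Removing A increases the component count from 1 to 2, so A is a cut vertex.
Removing G increases the component count from 1 to 4, so G is a cut vertex.
Removing I increases the component count from 1 to 2, so I is a cut vertex.
Likewise J, L are cut vertices.
By contrast removing C leaves 1 component; it is not a cut vertex. No other vertex is a cut vertex either.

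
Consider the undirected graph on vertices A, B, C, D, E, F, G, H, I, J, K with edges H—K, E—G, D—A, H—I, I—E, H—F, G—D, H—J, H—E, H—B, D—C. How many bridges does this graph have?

The edges on the cycle H-I-E-H are not bridges since each lies on that cycle.
But removing H—B disconnects H from B; removing H—F disconnects H from F; removing D—A disconnects D from A; removing H—J disconnects H from J — these are bridges.
In total 8 edges are bridges.

8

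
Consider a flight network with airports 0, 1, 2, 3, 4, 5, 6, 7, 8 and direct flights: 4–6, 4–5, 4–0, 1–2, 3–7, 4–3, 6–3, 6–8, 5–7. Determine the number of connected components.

2

Starting from 1 we can reach 1, 2. That is one component of size 2.
Starting from 0 we can reach 0, 3, 4, 5, 6, 7, 8. That is one component of size 7.
Total: 2 components.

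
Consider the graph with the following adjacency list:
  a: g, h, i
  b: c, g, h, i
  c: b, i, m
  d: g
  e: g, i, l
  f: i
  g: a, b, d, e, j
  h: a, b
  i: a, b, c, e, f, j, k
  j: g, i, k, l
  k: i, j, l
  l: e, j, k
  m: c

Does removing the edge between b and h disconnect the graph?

No

After removing b-h, the path b-g-a-h still connects them, so the edge is not a bridge.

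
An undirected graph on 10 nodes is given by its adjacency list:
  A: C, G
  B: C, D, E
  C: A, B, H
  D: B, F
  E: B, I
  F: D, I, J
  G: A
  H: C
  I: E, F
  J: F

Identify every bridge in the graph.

A-C, A-G, B-C, C-H, F-J

The edges on the cycle E-B-D-F-I-E are not bridges since each lies on that cycle.
But removing A-G disconnects A from G; removing F-J disconnects F from J; removing B-C disconnects B from C; removing A-C disconnects A from C — these are bridges.
In total 5 edges are bridges.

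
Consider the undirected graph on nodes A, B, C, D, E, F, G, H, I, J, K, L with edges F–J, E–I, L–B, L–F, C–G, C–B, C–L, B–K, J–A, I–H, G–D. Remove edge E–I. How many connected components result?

3

Before removal there are 2 components.
E–I is a bridge — removing it separates E's side from I's side.
After removal: 3 components.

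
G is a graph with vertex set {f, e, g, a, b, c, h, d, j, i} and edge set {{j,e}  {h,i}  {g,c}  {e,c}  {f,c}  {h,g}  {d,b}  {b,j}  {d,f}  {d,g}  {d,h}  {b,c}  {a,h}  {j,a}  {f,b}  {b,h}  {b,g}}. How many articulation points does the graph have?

Removing h increases the component count from 1 to 2, so h is a cut vertex.
By contrast removing i leaves 1 component; it is not a cut vertex. No other vertex is a cut vertex either.

1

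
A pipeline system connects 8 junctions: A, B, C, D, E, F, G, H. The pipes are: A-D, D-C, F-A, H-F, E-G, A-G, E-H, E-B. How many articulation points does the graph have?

3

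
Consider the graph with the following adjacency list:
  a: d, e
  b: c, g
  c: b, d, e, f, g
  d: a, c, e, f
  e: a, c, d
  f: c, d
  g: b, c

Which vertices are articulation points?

Removing c increases the component count from 1 to 2, so c is a cut vertex.
By contrast removing b leaves 1 component; it is not a cut vertex. No other vertex is a cut vertex either.

c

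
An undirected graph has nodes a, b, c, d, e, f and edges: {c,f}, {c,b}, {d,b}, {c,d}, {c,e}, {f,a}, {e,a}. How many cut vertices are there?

Removing c increases the component count from 1 to 2, so c is a cut vertex.
By contrast removing a leaves 1 component; it is not a cut vertex. No other vertex is a cut vertex either.

1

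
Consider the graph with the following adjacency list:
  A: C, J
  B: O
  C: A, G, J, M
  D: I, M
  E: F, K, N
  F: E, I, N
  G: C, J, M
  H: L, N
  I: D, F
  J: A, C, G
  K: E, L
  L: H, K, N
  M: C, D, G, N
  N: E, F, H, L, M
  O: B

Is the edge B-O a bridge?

Removing B-O leaves no path between B and O: the component count goes from 2 to 3. So it is a bridge.

Yes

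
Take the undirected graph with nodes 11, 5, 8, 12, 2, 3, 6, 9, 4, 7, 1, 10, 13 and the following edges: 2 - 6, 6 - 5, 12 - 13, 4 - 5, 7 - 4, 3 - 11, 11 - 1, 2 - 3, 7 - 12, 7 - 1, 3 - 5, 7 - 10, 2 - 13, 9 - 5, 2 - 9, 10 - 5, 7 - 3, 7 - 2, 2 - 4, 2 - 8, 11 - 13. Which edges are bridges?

2-8

The edges on the cycle 7-2-9-5-10-7 are not bridges since each lies on that cycle.
But removing 8 - 2 disconnects 8 from 2 — this is a bridge.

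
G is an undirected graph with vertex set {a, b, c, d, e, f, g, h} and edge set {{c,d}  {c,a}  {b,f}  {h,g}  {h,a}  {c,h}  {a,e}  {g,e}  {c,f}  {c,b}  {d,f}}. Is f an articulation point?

Deleting f leaves 1 component (was 1) (its neighbors b, c, d remain connected to each other), so f is not a cut vertex.

No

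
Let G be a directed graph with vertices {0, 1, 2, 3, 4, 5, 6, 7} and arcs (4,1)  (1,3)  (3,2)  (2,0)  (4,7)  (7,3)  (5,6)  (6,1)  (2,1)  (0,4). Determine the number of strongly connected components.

3

{0, 1, 2, 3, 4, 7} are all mutually reachable — one SCC of size 6.
{6} is an SCC by itself.
{5} is an SCC by itself.
That gives 3 strongly connected components.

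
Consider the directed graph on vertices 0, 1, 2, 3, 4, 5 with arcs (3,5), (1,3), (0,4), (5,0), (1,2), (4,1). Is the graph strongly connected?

No

There is no directed path from 2 to 1, so the graph is not strongly connected.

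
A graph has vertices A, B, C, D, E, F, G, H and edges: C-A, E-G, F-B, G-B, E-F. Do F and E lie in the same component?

Yes

From F we can reach B, E, F, G, which includes E.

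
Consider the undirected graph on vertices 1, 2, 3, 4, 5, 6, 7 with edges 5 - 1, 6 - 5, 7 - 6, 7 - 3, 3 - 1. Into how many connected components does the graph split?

3

2 is isolated — a component by itself.
4 is isolated — a component by itself.
Starting from 1 we can reach 1, 3, 5, 6, 7. That is one component of size 5.
Total: 3 components.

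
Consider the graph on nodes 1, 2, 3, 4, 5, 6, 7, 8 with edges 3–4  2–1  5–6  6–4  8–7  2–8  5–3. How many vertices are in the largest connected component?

Starting from 3 we can reach 3, 4, 5, 6. That is one component of size 4.
Starting from 1 we can reach 1, 2, 7, 8. That is one component of size 4.
The largest has 4 vertices.

4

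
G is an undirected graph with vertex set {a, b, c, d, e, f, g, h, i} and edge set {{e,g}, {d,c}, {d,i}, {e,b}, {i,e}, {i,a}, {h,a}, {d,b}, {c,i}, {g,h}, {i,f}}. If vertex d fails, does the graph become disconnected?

No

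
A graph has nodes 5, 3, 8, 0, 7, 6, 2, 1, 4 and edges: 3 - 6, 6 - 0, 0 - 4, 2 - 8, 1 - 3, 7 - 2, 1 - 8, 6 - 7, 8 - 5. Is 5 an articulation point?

No

Deleting 5 leaves 1 component (was 1), so 5 is not a cut vertex.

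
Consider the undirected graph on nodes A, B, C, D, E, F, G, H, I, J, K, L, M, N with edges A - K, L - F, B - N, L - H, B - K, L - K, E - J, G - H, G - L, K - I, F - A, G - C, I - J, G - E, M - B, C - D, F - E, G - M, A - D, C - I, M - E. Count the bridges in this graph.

The edges on the cycle M-B-K-I-J-E-M are not bridges since each lies on that cycle.
But removing B - N disconnects B from N — this is a bridge.

1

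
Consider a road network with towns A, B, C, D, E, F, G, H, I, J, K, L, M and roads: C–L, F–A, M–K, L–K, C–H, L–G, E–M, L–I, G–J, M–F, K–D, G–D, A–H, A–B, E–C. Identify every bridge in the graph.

The edges on the cycle E-C-L-G-D-K-M-E are not bridges since each lies on that cycle.
But removing G–J disconnects G from J; removing A–B disconnects A from B; removing L–I disconnects L from I — these are bridges.

A-B, G-J, I-L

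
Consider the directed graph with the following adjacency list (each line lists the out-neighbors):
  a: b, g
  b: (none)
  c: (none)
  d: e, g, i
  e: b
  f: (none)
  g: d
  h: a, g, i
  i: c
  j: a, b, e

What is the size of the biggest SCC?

{d, g} are all mutually reachable — one SCC of size 2.
{i} is an SCC by itself.
{j} is an SCC by itself.
{b} is an SCC by itself.
{e} is an SCC by itself.
(and 4 more singleton SCCs)
The largest has 2 vertices.

2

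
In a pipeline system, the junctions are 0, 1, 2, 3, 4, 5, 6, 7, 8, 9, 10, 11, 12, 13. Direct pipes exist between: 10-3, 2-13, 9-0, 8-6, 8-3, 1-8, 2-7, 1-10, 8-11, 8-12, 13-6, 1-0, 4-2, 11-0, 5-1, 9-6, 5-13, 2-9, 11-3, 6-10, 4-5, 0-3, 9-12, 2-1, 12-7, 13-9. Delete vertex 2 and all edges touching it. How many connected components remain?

1

With 2 gone, the remaining components are: {0, 1, 3, 4, 5, 6, 7, 8, 9, 10, 11, 12, 13}.
That is 1 component.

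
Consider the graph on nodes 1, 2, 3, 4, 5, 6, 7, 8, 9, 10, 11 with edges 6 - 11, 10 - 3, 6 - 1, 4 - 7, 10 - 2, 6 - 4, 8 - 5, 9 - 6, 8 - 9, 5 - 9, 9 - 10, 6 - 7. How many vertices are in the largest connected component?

11

Starting from 1 we can reach 1, 2, 3, 4, 5, 6, 7, 8, 9, 10, 11. That is one component of size 11.
The largest has 11 vertices.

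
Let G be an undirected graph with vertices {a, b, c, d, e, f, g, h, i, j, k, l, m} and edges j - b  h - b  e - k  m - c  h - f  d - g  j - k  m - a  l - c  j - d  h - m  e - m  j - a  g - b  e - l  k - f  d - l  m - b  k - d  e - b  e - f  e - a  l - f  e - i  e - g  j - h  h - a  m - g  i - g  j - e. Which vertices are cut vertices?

none

Removing h, for instance, still leaves 1 component. No single vertex removal increases the component count — the graph has no articulation points.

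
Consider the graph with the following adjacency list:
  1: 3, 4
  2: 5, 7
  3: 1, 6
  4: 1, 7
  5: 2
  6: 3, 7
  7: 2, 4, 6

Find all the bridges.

The edges on the cycle 1-3-6-7-4-1 are not bridges since each lies on that cycle.
But removing 2-5 disconnects 2 from 5; removing 7-2 disconnects 7 from 2 — these are bridges.

2-5, 2-7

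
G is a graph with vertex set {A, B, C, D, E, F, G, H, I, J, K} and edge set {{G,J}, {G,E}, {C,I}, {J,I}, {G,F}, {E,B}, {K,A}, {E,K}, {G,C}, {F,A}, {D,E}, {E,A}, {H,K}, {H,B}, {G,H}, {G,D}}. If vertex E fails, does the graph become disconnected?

Deleting E leaves 1 component (was 1) (its neighbors A, B, D, G, K remain connected to each other), so E is not a cut vertex.

No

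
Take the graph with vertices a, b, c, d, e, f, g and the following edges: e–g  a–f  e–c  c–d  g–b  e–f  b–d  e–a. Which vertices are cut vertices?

Removing e increases the component count from 1 to 2, so e is a cut vertex.
By contrast removing f leaves 1 component; it is not a cut vertex. No other vertex is a cut vertex either.

e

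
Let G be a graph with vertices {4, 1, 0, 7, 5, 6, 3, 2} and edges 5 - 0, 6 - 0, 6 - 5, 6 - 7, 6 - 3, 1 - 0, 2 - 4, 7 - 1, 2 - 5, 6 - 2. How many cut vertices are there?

2

Removing 2 increases the component count from 1 to 2, so 2 is a cut vertex.
Removing 6 increases the component count from 1 to 2, so 6 is a cut vertex.
By contrast removing 7 leaves 1 component; it is not a cut vertex. No other vertex is a cut vertex either.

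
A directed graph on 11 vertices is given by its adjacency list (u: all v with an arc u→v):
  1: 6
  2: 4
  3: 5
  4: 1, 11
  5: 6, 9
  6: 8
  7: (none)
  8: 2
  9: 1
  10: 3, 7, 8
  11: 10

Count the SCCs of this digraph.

{1, 2, 3, 4, 5, 6, 8, 9, 10, 11} are all mutually reachable — one SCC of size 10.
{7} is an SCC by itself.
That gives 2 strongly connected components.

2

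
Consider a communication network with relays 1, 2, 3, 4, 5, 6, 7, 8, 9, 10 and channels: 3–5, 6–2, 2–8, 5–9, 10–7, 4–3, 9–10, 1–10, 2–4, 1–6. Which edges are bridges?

10-7, 2-8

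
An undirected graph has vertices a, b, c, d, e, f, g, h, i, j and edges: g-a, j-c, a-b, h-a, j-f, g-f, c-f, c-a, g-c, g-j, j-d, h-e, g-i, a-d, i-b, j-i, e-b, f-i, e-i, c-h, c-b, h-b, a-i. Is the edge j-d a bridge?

After removing j-d, the path j-g-a-d still connects them, so the edge is not a bridge.

No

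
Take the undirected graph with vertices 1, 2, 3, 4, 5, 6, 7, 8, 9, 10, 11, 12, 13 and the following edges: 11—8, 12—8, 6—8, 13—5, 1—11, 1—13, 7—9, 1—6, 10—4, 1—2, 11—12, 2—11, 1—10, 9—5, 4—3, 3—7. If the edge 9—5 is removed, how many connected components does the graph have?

1

9 and 5 are still connected via 9-7-3-4-10-1-13-5, so the component count stays at 1.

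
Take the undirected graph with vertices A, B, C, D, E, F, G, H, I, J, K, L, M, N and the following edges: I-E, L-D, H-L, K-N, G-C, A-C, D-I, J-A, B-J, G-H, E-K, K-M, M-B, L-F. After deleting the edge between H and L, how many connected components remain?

1

H and L are still connected via H-G-C-A-J-B-M-K-E-I-D-L, so the component count stays at 1.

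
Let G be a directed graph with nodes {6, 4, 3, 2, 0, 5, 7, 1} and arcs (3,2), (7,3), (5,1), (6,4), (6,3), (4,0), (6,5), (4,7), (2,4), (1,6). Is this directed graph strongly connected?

No

There is no directed path from 2 to 1, so the graph is not strongly connected.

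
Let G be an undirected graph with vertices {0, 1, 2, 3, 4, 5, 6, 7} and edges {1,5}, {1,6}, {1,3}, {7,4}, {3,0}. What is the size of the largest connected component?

5

2 is isolated — a component by itself.
Starting from 4 we can reach 4, 7. That is one component of size 2.
Starting from 0 we can reach 0, 1, 3, 5, 6. That is one component of size 5.
The largest has 5 vertices.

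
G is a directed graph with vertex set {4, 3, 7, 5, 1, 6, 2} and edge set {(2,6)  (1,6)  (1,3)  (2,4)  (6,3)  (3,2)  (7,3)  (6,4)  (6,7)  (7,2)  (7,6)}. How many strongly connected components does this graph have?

4

{2, 3, 6, 7} are all mutually reachable — one SCC of size 4.
{1} is an SCC by itself.
{4} is an SCC by itself.
{5} is an SCC by itself.
That gives 4 strongly connected components.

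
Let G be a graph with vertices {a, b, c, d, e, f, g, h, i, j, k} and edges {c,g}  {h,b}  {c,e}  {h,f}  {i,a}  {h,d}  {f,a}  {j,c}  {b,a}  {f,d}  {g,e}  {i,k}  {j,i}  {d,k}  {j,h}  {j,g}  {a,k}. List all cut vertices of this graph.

Removing j increases the component count from 1 to 2, so j is a cut vertex.
By contrast removing i leaves 1 component; it is not a cut vertex. No other vertex is a cut vertex either.

j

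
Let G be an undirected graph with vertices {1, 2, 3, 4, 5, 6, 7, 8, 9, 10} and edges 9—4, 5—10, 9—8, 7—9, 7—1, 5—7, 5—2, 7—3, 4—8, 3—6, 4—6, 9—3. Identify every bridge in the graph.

The edges on the cycle 9-4-8-9 are not bridges since each lies on that cycle.
But removing 5—7 disconnects 5 from 7; removing 5—2 disconnects 5 from 2; removing 5—10 disconnects 5 from 10; removing 7—1 disconnects 7 from 1 — these are bridges.

1-7, 10-5, 2-5, 5-7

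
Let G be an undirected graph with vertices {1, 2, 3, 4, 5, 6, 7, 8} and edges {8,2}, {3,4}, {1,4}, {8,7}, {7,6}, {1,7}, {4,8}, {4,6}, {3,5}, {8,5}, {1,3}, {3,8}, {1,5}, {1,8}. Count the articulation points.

1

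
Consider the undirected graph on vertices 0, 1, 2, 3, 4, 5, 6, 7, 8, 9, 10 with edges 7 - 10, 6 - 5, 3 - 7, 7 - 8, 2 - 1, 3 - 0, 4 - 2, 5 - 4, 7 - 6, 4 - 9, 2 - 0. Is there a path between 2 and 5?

From 2 we can reach 0, 1, 2, 3, 4, 5, 6, 7, 8, 9, 10, which includes 5.

Yes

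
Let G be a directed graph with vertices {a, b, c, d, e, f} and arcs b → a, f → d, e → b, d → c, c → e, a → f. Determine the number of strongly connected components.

{a, b, c, d, e, f} are all mutually reachable — one SCC of size 6.
That gives 1 strongly connected component.

1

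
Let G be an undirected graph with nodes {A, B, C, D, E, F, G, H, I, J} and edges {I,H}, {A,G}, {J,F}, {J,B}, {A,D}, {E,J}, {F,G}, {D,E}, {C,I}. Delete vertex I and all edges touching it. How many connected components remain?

3

With I gone, the remaining components are: {C}; {H}; {A, B, D, E, F, G, J}.
That is 3 components.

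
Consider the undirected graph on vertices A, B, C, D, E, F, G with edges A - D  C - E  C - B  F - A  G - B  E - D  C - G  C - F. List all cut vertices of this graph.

Removing C increases the component count from 1 to 2, so C is a cut vertex.
By contrast removing D leaves 1 component; it is not a cut vertex. No other vertex is a cut vertex either.

C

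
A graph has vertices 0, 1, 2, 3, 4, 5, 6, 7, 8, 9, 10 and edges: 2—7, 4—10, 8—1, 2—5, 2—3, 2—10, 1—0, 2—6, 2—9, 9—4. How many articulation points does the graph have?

Removing 1 increases the component count from 2 to 3, so 1 is a cut vertex.
Removing 2 increases the component count from 2 to 6, so 2 is a cut vertex.
By contrast removing 5 leaves 2 components; it is not a cut vertex. No other vertex is a cut vertex either.

2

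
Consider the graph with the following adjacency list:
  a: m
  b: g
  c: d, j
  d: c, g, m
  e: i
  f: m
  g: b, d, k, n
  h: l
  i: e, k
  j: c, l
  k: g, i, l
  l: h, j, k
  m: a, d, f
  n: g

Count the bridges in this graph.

The edges on the cycle l-k-g-d-c-j-l are not bridges since each lies on that cycle.
But removing n-g disconnects n from g; removing m-f disconnects m from f; removing k-i disconnects k from i; removing l-h disconnects l from h — these are bridges.
In total 8 edges are bridges.

8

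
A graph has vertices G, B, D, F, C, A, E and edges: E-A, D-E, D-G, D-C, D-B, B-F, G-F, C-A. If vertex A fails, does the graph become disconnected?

No

Deleting A leaves 1 component (was 1) (its neighbors C, E remain connected to each other), so A is not a cut vertex.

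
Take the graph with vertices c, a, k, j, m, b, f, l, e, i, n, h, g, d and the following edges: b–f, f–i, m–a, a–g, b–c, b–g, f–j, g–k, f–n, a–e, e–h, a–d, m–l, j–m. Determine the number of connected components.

Starting from a we can reach a, b, c, d, e, f, g, h, i, j, k, l, m, n. That is one component of size 14.
Total: 1 component.

1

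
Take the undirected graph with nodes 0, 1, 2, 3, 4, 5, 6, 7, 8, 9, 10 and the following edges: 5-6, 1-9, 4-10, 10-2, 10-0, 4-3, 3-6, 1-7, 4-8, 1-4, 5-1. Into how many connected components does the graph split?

1

Starting from 0 we can reach 0, 1, 2, 3, 4, 5, 6, 7, 8, 9, 10. That is one component of size 11.
Total: 1 component.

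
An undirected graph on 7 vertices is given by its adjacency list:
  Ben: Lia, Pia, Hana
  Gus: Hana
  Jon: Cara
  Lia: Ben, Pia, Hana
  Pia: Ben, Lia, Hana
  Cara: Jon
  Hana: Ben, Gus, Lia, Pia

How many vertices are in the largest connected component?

Starting from Jon we can reach Jon, Cara. That is one component of size 2.
Starting from Ben we can reach Ben, Gus, Lia, Pia, Hana. That is one component of size 5.
The largest has 5 vertices.

5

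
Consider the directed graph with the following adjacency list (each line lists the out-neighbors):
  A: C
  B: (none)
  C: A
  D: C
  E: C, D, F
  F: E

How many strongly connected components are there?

{E, F} are all mutually reachable — one SCC of size 2.
{A, C} are all mutually reachable — one SCC of size 2.
{B} is an SCC by itself.
{D} is an SCC by itself.
That gives 4 strongly connected components.

4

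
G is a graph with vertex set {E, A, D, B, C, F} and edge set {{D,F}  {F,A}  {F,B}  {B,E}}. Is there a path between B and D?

Yes

From B we can reach A, B, D, E, F, which includes D.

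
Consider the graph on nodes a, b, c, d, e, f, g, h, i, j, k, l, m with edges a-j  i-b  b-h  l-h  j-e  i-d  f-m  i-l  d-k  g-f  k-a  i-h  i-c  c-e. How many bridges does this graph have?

The edges on the cycle i-d-k-a-j-e-c-i are not bridges since each lies on that cycle.
But removing g-f disconnects g from f; removing f-m disconnects f from m — these are bridges.
That makes 2 bridges.

2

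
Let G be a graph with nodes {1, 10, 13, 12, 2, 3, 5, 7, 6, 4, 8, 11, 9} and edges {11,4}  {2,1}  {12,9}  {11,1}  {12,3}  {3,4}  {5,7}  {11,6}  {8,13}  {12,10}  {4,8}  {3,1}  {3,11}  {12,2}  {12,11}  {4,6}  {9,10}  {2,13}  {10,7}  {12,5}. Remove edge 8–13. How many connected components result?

1

8 and 13 are still connected via 8-4-3-12-2-13, so the component count stays at 1.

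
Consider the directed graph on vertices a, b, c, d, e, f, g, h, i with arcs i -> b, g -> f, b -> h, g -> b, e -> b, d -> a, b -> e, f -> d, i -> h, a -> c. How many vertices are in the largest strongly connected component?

{b, e} are all mutually reachable — one SCC of size 2.
{d} is an SCC by itself.
{f} is an SCC by itself.
{a} is an SCC by itself.
{g} is an SCC by itself.
(and 3 more singleton SCCs)
The largest has 2 vertices.

2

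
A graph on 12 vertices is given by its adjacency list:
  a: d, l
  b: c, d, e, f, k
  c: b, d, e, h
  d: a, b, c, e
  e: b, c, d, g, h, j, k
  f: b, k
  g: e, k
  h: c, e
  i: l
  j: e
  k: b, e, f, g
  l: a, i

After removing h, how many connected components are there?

With h gone, the remaining components are: {a, b, c, d, e, f, g, i, j, k, l}.
That is 1 component.

1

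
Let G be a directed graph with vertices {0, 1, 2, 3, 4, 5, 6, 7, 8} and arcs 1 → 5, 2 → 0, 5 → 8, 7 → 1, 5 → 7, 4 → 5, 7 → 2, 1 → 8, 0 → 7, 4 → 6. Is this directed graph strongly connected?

No

There is no directed path from 8 to 1, so the graph is not strongly connected.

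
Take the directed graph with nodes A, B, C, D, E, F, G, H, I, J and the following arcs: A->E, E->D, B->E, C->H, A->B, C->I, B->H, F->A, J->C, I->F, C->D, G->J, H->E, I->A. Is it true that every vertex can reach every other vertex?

There is no directed path from E to G, so the graph is not strongly connected.

No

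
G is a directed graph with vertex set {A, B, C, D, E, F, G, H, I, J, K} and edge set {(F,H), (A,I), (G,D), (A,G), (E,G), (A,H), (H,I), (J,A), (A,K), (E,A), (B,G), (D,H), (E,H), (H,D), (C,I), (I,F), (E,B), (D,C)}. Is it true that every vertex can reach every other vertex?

There is no directed path from K to I, so the graph is not strongly connected.

No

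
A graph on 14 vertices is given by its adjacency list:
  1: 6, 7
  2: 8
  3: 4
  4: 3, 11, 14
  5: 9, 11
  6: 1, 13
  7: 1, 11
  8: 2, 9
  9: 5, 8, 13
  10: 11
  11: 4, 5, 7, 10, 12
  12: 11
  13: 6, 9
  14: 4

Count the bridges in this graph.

7

The edges on the cycle 7-1-6-13-9-5-11-7 are not bridges since each lies on that cycle.
But removing 8-9 disconnects 8 from 9; removing 11-4 disconnects 11 from 4; removing 14-4 disconnects 14 from 4; removing 3-4 disconnects 3 from 4 — these are bridges.
In total 7 edges are bridges.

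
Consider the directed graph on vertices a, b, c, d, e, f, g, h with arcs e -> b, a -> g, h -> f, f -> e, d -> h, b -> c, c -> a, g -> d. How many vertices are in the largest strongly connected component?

8

{a, b, c, d, e, f, g, h} are all mutually reachable — one SCC of size 8.
The largest has 8 vertices.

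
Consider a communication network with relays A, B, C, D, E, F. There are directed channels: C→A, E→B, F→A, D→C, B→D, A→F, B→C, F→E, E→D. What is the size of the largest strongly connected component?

{A, B, C, D, E, F} are all mutually reachable — one SCC of size 6.
The largest has 6 vertices.

6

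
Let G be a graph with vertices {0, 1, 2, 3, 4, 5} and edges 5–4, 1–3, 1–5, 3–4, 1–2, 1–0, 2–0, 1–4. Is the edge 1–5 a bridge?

No

After removing 1–5, the path 1-4-5 still connects them, so the edge is not a bridge.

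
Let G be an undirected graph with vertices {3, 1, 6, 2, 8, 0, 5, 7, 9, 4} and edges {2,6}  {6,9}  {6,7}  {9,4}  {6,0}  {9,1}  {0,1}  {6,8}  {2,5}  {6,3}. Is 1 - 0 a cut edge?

No

After removing 1 - 0, the path 1-9-6-0 still connects them, so the edge is not a bridge.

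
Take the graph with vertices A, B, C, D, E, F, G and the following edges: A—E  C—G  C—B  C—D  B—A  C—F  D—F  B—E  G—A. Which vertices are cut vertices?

Removing C increases the component count from 1 to 2, so C is a cut vertex.
By contrast removing D leaves 1 component; it is not a cut vertex. No other vertex is a cut vertex either.

C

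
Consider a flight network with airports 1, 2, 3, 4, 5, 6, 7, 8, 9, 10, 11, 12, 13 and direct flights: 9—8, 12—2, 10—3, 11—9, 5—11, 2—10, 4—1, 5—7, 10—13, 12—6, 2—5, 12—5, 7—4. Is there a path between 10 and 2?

Yes

From 10 we can reach 1, 2, 3, 4, 5, 6, 7, 8, 9, 10, 11, 12, 13, which includes 2.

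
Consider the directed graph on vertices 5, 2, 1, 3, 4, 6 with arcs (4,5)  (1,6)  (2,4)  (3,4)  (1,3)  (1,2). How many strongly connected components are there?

{1} is an SCC by itself.
{4} is an SCC by itself.
{3} is an SCC by itself.
{2} is an SCC by itself.
{5} is an SCC by itself.
(and 1 more singleton SCC)
That gives 6 strongly connected components.

6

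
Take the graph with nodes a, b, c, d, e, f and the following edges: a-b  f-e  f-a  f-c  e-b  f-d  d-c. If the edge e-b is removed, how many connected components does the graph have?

e and b are still connected via e-f-a-b, so the component count stays at 1.

1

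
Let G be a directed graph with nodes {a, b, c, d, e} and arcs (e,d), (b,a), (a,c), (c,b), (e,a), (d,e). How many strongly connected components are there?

2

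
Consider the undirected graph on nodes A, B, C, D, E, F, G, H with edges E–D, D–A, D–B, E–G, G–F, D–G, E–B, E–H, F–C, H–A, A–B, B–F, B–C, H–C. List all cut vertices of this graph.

none

Removing D, for instance, still leaves 1 component. No single vertex removal increases the component count — the graph has no articulation points.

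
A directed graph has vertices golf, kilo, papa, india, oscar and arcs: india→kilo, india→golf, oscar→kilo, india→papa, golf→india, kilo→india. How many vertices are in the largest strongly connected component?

{golf, kilo, india} are all mutually reachable — one SCC of size 3.
{papa} is an SCC by itself.
{oscar} is an SCC by itself.
The largest has 3 vertices.

3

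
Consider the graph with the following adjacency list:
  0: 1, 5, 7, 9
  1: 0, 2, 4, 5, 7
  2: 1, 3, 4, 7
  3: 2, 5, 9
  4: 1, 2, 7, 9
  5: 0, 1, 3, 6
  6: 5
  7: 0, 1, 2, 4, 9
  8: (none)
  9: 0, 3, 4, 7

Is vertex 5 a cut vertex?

Yes

Deleting 5 raises the number of components from 2 to 3, so 5 is a cut vertex.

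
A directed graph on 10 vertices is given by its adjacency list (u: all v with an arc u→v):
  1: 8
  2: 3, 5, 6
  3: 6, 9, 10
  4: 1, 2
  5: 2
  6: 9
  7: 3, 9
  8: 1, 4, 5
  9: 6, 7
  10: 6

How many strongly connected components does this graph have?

3

{3, 6, 7, 9, 10} are all mutually reachable — one SCC of size 5.
{1, 4, 8} are all mutually reachable — one SCC of size 3.
{2, 5} are all mutually reachable — one SCC of size 2.
That gives 3 strongly connected components.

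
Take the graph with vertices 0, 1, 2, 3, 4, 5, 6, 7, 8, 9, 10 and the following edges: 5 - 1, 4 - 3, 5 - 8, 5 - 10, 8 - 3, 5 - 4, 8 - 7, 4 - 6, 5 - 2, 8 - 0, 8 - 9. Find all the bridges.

0-8, 1-5, 10-5, 2-5, 4-6, 7-8, 8-9

The edges on the cycle 5-8-3-4-5 are not bridges since each lies on that cycle.
But removing 10 - 5 disconnects 10 from 5; removing 2 - 5 disconnects 2 from 5; removing 1 - 5 disconnects 1 from 5; removing 8 - 9 disconnects 8 from 9 — these are bridges.
In total 7 edges are bridges.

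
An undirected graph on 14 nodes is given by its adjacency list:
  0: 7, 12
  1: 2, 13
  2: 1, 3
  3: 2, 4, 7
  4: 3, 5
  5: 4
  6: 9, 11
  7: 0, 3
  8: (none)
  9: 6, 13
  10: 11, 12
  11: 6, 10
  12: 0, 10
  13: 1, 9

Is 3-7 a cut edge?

After removing 3-7, the path 3-2-1-13-9-6-11-10-12-0-7 still connects them, so the edge is not a bridge.

No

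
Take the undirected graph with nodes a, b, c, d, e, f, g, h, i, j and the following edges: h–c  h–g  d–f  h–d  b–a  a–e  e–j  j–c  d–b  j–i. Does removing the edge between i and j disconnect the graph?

Yes

Removing i–j leaves no path between i and j: the component count goes from 1 to 2. So it is a bridge.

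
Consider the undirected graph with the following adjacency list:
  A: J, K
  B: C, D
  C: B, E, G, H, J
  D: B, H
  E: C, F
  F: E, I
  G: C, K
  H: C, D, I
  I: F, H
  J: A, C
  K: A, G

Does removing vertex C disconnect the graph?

Yes

Deleting C raises the number of components from 1 to 2, so C is a cut vertex.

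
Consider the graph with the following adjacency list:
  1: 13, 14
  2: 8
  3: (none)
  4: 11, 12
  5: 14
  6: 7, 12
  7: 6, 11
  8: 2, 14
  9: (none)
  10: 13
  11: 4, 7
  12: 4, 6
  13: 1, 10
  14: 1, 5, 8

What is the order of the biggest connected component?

7

3 is isolated — a component by itself.
9 is isolated — a component by itself.
Starting from 4 we can reach 4, 6, 7, 11, 12. That is one component of size 5.
Starting from 1 we can reach 1, 2, 5, 8, 10, 13, 14. That is one component of size 7.
The largest has 7 vertices.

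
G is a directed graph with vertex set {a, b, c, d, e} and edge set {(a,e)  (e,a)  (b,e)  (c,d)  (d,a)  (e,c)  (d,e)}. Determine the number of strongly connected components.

{a, c, d, e} are all mutually reachable — one SCC of size 4.
{b} is an SCC by itself.
That gives 2 strongly connected components.

2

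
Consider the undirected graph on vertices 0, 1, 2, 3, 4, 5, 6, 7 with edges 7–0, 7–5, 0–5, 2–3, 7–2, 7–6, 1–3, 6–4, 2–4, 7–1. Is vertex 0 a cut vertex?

No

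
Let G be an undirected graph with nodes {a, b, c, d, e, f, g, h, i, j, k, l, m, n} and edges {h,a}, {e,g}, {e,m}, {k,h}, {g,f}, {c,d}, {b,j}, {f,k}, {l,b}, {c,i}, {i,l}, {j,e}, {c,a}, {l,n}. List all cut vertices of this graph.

Removing c increases the component count from 1 to 2, so c is a cut vertex.
Removing e increases the component count from 1 to 2, so e is a cut vertex.
Removing l increases the component count from 1 to 2, so l is a cut vertex.
By contrast removing g leaves 1 component; it is not a cut vertex. No other vertex is a cut vertex either.

c, e, l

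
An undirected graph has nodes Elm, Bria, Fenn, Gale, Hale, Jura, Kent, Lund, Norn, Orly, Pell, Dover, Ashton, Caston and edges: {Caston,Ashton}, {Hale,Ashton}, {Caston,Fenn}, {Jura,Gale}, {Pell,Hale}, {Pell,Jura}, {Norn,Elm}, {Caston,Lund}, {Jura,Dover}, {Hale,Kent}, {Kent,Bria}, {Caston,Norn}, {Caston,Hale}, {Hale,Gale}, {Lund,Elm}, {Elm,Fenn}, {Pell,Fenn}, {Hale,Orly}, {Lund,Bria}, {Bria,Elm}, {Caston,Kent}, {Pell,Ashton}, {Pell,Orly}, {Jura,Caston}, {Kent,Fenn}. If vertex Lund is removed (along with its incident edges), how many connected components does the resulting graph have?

With Lund gone, the remaining components are: {Elm, Bria, Fenn, Gale, Hale, Jura, Kent, Norn, Orly, Pell, Dover, Ashton, Caston}.
That is 1 component.

1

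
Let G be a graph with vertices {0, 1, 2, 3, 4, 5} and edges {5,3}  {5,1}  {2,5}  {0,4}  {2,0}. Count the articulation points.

3

Removing 0 increases the component count from 1 to 2, so 0 is a cut vertex.
Removing 2 increases the component count from 1 to 2, so 2 is a cut vertex.
Removing 5 increases the component count from 1 to 3, so 5 is a cut vertex.
By contrast removing 1 leaves 1 component; it is not a cut vertex. No other vertex is a cut vertex either.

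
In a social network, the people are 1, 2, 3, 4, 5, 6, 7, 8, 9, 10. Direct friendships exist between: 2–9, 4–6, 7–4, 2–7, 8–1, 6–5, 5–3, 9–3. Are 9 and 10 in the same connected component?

No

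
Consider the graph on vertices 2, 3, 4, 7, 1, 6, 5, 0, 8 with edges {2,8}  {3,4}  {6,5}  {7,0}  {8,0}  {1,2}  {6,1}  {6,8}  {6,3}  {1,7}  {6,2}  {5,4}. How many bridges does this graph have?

The edges on the cycle 6-1-7-0-8-6 are not bridges since each lies on that cycle.
Every edge lies on some cycle, so there are no bridges.

0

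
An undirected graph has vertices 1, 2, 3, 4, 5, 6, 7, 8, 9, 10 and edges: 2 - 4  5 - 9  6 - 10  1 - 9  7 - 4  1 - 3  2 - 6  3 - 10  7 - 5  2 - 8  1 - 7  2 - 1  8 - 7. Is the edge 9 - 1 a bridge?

After removing 9 - 1, the path 9-5-7-1 still connects them, so the edge is not a bridge.

No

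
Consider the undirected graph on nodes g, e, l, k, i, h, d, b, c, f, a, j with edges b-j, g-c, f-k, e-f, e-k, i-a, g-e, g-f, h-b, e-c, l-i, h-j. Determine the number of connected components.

d is isolated — a component by itself.
Starting from b we can reach b, h, j. That is one component of size 3.
Starting from a we can reach a, i, l. That is one component of size 3.
Starting from c we can reach c, e, f, g, k. That is one component of size 5.
Total: 4 components.

4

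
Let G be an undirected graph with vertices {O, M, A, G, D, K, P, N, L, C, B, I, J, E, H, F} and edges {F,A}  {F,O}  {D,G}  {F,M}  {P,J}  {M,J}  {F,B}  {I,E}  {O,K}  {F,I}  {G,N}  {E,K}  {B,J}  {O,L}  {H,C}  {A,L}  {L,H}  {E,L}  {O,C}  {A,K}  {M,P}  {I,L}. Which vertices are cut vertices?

F, G

Removing F increases the component count from 2 to 3, so F is a cut vertex.
Removing G increases the component count from 2 to 3, so G is a cut vertex.
By contrast removing N leaves 2 components; it is not a cut vertex. No other vertex is a cut vertex either.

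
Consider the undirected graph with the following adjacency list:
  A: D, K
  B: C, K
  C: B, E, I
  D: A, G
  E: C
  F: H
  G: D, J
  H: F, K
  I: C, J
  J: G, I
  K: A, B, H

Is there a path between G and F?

From G we can reach A, B, C, D, E, F, G, H, I, J, K, which includes F.

Yes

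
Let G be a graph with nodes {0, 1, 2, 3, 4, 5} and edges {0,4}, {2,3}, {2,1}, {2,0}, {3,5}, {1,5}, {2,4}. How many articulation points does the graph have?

Removing 2 increases the component count from 1 to 2, so 2 is a cut vertex.
By contrast removing 3 leaves 1 component; it is not a cut vertex. No other vertex is a cut vertex either.

1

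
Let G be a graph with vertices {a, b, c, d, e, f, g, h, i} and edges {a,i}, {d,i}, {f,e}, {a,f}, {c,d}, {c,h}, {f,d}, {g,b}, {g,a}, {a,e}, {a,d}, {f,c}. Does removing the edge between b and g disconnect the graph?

Yes

Removing b - g leaves no path between b and g: the component count goes from 1 to 2. So it is a bridge.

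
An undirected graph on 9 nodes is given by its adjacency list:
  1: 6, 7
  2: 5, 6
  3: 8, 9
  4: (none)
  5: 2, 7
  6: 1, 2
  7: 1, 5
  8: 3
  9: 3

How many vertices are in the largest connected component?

5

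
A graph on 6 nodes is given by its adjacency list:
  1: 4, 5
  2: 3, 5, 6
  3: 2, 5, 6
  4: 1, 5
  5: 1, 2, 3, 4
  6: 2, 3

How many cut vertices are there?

Removing 5 increases the component count from 1 to 2, so 5 is a cut vertex.
By contrast removing 2 leaves 1 component; it is not a cut vertex. No other vertex is a cut vertex either.

1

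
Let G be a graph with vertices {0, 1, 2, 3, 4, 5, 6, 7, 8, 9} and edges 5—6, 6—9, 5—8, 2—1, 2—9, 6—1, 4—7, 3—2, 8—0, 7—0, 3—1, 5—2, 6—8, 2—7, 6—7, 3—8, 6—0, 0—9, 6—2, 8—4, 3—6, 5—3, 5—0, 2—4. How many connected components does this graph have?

Starting from 0 we can reach 0, 1, 2, 3, 4, 5, 6, 7, 8, 9. That is one component of size 10.
Total: 1 component.

1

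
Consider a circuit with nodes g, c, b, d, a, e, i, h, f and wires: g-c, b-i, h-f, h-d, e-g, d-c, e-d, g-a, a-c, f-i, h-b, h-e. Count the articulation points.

1

Removing h increases the component count from 1 to 2, so h is a cut vertex.
By contrast removing e leaves 1 component; it is not a cut vertex. No other vertex is a cut vertex either.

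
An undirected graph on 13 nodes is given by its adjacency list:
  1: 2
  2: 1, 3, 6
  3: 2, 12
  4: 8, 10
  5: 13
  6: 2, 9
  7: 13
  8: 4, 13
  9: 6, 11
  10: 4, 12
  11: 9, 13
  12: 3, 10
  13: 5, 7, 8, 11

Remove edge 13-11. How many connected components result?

1

13 and 11 are still connected via 13-8-4-10-12-3-2-6-9-11, so the component count stays at 1.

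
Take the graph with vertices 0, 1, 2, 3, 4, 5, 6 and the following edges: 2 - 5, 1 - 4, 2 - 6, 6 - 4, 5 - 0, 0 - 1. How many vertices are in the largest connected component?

3 is isolated — a component by itself.
Starting from 0 we can reach 0, 1, 2, 4, 5, 6. That is one component of size 6.
The largest has 6 vertices.

6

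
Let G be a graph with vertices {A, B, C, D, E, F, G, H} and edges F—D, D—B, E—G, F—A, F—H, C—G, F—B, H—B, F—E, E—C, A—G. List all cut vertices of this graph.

F

Removing F increases the component count from 1 to 2, so F is a cut vertex.
By contrast removing E leaves 1 component; it is not a cut vertex. No other vertex is a cut vertex either.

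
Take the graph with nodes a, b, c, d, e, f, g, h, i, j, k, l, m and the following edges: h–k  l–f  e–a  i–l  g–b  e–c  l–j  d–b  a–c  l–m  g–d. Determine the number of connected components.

Starting from h we can reach h, k. That is one component of size 2.
Starting from a we can reach a, c, e. That is one component of size 3.
Starting from b we can reach b, d, g. That is one component of size 3.
Starting from f we can reach f, i, j, l, m. That is one component of size 5.
Total: 4 components.

4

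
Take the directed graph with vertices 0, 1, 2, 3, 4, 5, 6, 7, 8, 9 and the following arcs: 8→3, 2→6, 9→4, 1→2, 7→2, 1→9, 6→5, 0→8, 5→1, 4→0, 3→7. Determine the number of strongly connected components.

{0, 1, 2, 3, 4, 5, 6, 7, 8, 9} are all mutually reachable — one SCC of size 10.
That gives 1 strongly connected component.

1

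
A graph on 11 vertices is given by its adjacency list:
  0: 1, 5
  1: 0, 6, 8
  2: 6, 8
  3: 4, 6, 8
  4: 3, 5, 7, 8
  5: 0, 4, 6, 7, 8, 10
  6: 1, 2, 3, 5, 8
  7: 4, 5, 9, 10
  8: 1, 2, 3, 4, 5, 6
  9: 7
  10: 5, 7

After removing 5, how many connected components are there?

1

With 5 gone, the remaining components are: {0, 1, 2, 3, 4, 6, 7, 8, 9, 10}.
That is 1 component.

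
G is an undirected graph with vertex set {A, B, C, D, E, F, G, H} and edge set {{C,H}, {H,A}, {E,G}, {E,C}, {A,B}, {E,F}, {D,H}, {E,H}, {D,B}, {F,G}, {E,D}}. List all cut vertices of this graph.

E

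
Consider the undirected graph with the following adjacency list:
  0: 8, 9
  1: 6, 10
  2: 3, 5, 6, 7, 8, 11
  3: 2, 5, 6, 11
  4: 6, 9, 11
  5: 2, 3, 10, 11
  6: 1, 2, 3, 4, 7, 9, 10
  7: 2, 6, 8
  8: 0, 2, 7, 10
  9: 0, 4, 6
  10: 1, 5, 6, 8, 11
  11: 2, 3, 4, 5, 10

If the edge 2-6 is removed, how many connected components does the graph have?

1

2 and 6 are still connected via 2-7-6, so the component count stays at 1.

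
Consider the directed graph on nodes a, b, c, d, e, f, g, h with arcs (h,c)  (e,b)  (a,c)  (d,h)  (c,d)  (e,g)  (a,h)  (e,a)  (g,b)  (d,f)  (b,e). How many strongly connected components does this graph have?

4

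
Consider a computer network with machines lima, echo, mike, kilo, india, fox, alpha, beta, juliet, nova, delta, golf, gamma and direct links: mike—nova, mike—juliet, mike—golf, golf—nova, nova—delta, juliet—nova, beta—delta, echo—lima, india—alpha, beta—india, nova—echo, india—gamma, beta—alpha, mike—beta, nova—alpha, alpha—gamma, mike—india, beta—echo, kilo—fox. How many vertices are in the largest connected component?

Starting from fox we can reach fox, kilo. That is one component of size 2.
Starting from beta we can reach beta, echo, golf, lima, mike, nova, alpha, delta, gamma, india, juliet. That is one component of size 11.
The largest has 11 vertices.

11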